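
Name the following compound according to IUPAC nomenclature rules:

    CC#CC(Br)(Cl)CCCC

The longest carbon chain that includes the multiple bond has 8 carbons, so the parent hydride is octane.
A C≡C triple bond in the chain gives the infix -yne-.
The numbering direction is chosen so that numbering from this end puts the triple bond at C-2 rather than C-6.
That gives the triple bond between C-2 and C-3; a bromo group at C-4; a chloro group at C-4.
Substituent prefixes are cited in alphabetical order (multiplying prefixes like di-/tri- are ignored for ordering).
Putting it together: 4-bromo-4-chlorooct-2-yne.

4-bromo-4-chlorooct-2-yne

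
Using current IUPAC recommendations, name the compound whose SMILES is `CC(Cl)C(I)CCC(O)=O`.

The longest chain bearing the –COOH group is 6 carbons long (hexane).
The highest-priority functional group is a carboxylic acid (terminal –COOH), so the name ends in -oic acid.
The numbering direction is chosen so that the carboxylic acid carbon is C-1 by definition.
With this numbering: a chloro group at C-5; an iodo group at C-4.
Substituent prefixes are cited in alphabetical order (multiplying prefixes like di-/tri- are ignored for ordering).
The name is 5-chloro-4-iodohexanoic acid.

5-chloro-4-iodohexanoic acid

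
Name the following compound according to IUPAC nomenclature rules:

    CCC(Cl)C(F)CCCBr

The longest carbon chain is 7 atoms: the parent is heptane.
Choose the numbering such that the substituent locant set {1,4,5} is lower than {3,4,7} at the first point of difference.
That gives a bromo group at C-1; a chloro group at C-5; a fluoro group at C-4.
Substituent prefixes are cited in alphabetical order (multiplying prefixes like di-/tri- are ignored for ordering).
Assembling the pieces gives 1-bromo-5-chloro-4-fluoroheptane.

1-bromo-5-chloro-4-fluoroheptane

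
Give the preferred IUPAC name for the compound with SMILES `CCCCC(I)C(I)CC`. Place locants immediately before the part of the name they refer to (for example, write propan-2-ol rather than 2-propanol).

The parent chain contains 8 carbons (octane).
The numbering direction is chosen so that the substituent locant set {3,4} is lower than {5,6} at the first point of difference.
That gives iodo groups at C-3 and C-4.
Assembling the pieces gives 3,4-diiodooctane.

3,4-diiodooctane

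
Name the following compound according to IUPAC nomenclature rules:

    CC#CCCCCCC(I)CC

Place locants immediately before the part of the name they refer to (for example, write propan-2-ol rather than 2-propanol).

The longest chain bearing the multiple bond is 11 carbons long (undecane).
A C≡C triple bond in the chain gives the infix -yne-.
Number the chain so that numbering from this end puts the triple bond at C-2 rather than C-9.
With this numbering: the triple bond between C-2 and C-3; an iodo group at C-9.
Putting it together: 9-iodoundec-2-yne.

9-iodoundec-2-yne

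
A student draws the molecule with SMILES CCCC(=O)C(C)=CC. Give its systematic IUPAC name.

The longest carbon chain that includes the carbonyl and the multiple bond has 7 carbons, so the parent hydride is heptane.
The principal characteristic group is a ketone (C=O on an internal carbon), named with the suffix -one.
There is one C=C double bond, indicated by the ending -ene.
Number the chain so that numbering from this end puts the double bond at C-2 rather than C-5.
This places the carbonyl at C-4; the double bond between C-2 and C-3; a methyl group at C-3.
Assembling the pieces gives 3-methylhept-2-en-4-one.

3-methylhept-2-en-4-one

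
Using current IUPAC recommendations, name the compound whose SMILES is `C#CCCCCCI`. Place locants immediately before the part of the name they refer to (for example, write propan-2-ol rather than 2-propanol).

Counting along the main chain through the multiple bond gives 7 carbons: the parent is heptane.
There is one C≡C triple bond, indicated by the ending -yne.
Number the chain so that numbering from this end puts the triple bond at C-1 rather than C-6.
That gives the triple bond between C-1 and C-2; an iodo group at C-7.
Assembling the pieces gives 7-iodohept-1-yne.

7-iodohept-1-yne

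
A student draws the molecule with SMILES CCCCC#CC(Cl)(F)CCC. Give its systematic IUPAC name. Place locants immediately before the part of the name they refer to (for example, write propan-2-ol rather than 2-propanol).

4-chloro-4-fluorodec-5-yne

Counting along the main chain through the multiple bond gives 10 carbons: the parent is decane.
A C≡C triple bond in the chain gives the infix -yne-.
Number the chain so that the substituent locant set {4,4} is lower than {7,7} at the first point of difference.
With this numbering: the triple bond between C-5 and C-6; a chloro group at C-4; a fluoro group at C-4.
Prefixes are listed alphabetically: chloro, fluoro.
Assembling the pieces gives 4-chloro-4-fluorodec-5-yne.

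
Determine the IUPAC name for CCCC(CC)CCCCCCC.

The parent chain contains 11 carbons (undecane).
Choose the numbering such that the substituent locant set {4} is lower than {8} at the first point of difference.
This places an ethyl group at C-4.
Putting it together: 4-ethylundecane.

4-ethylundecane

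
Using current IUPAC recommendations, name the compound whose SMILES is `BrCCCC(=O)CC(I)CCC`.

1-bromo-6-iodononan-4-one

The longest chain bearing the carbonyl is 9 carbons long (nonane).
The highest-priority functional group is a ketone (C=O on an internal carbon), so the name ends in -one.
The numbering direction is chosen so that numbering from this end puts the carbonyl group at C-4 rather than C-6.
This places the carbonyl at C-4; a bromo group at C-1; an iodo group at C-6.
The substituents are ordered alphabetically, ignoring any di-/tri- multipliers.
Putting it together: 1-bromo-6-iodononan-4-one.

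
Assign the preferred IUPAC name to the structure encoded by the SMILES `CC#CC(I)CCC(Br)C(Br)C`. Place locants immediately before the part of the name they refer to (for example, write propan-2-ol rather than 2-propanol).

Counting along the main chain through the multiple bond gives 9 carbons: the parent is nonane.
A C≡C triple bond in the chain gives the infix -yne-.
Choose the numbering such that numbering from this end puts the triple bond at C-2 rather than C-7.
That gives the triple bond between C-2 and C-3; bromo groups at C-7 and C-8; an iodo group at C-4.
The substituents are ordered alphabetically, ignoring any di-/tri- multipliers.
Putting it together: 7,8-dibromo-4-iodonon-2-yne.

7,8-dibromo-4-iodonon-2-yne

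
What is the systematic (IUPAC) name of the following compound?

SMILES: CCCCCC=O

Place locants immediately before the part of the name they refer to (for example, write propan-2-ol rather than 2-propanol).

hexanal

Counting along the main chain through the –CHO group gives 6 carbons: the parent is hexane.
The principal characteristic group is an aldehyde (terminal –CHO), named with the suffix -al.
Choose the numbering such that the aldehyde carbon is C-1 by definition.
The name is hexanal.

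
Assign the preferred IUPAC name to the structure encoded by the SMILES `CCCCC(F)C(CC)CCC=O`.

The longest chain bearing the –CHO group is 9 carbons long (nonane).
The principal characteristic group is an aldehyde (terminal –CHO), named with the suffix -al.
The numbering direction is chosen so that the aldehyde carbon is C-1 by definition.
With this numbering: an ethyl group at C-4; a fluoro group at C-5.
Prefixes are listed alphabetically: ethyl, fluoro.
Assembling the pieces gives 4-ethyl-5-fluorononanal.

4-ethyl-5-fluorononanal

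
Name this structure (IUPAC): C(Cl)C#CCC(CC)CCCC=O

Counting along the main chain through the –CHO group and the multiple bond gives 9 carbons: the parent is nonane.
An aldehyde (terminal –CHO) is the principal characteristic group, giving the suffix -al.
A C≡C triple bond in the chain gives the infix -yne-.
The numbering direction is chosen so that the aldehyde carbon is C-1 by definition.
This places the triple bond between C-7 and C-8; a chloro group at C-9; an ethyl group at C-5.
Prefixes are listed alphabetically: chloro, ethyl.
Assembling the pieces gives 9-chloro-5-ethylnon-7-ynal.

9-chloro-5-ethylnon-7-ynal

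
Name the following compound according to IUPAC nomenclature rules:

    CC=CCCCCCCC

dec-2-ene

The longest chain bearing the multiple bond is 10 carbons long (decane).
A C=C double bond in the chain gives the infix -ene-.
Number the chain so that numbering from this end puts the double bond at C-2 rather than C-8.
With this numbering: the double bond between C-2 and C-3.
Putting it together: dec-2-ene.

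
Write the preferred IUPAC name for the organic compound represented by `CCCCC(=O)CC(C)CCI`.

1-iodo-3-methylnonan-5-one

The longest chain bearing the carbonyl is 9 carbons long (nonane).
The principal characteristic group is a ketone (C=O on an internal carbon), named with the suffix -one.
The numbering direction is chosen so that the substituent locant set {1,3} is lower than {7,9} at the first point of difference.
This places the carbonyl at C-5; an iodo group at C-1; a methyl group at C-3.
Substituent prefixes are cited in alphabetical order (multiplying prefixes like di-/tri- are ignored for ordering).
Assembling the pieces gives 1-iodo-3-methylnonan-5-one.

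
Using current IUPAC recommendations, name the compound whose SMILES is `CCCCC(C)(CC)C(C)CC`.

4-ethyl-3,4-dimethyloctane

The longest continuous carbon chain has 8 atoms, so the parent hydride is octane.
Choose the numbering such that the substituent locant set {3,4,4} is lower than {5,5,6} at the first point of difference.
This places an ethyl group at C-4; methyl groups at C-3 and C-4.
The substituents are ordered alphabetically, ignoring any di-/tri- multipliers.
Assembling the pieces gives 4-ethyl-3,4-dimethyloctane.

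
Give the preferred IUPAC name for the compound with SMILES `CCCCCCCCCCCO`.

The longest chain bearing the –OH group is 11 carbons long (undecane).
The principal characteristic group is an alcohol (–OH), named with the suffix -ol.
Number the chain so that numbering from this end puts the hydroxyl group at C-1 rather than C-11.
That gives the hydroxyl at C-1.
The name is undecan-1-ol.

undecan-1-ol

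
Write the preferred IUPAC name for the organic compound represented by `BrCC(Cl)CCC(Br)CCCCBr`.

1,5,9-tribromo-2-chlorononane

The longest carbon chain is 9 atoms: the parent is nonane.
Choose the numbering such that the substituent locant set {1,2,5,9} is lower than {1,5,8,9} at the first point of difference.
That gives bromo groups at C-1 and C-5 and C-9; a chloro group at C-2.
Substituent prefixes are cited in alphabetical order (multiplying prefixes like di-/tri- are ignored for ordering).
The name is 1,5,9-tribromo-2-chlorononane.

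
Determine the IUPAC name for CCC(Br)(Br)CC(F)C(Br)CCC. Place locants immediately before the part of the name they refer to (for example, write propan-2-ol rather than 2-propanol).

The longest carbon chain is 9 atoms: the parent is nonane.
Number the chain so that the substituent locant set {3,3,5,6} is lower than {4,5,7,7} at the first point of difference.
That gives bromo groups at C-3 (×2) and C-6; a fluoro group at C-5.
Substituent prefixes are cited in alphabetical order (multiplying prefixes like di-/tri- are ignored for ordering).
The name is 3,3,6-tribromo-5-fluorononane.

3,3,6-tribromo-5-fluorononane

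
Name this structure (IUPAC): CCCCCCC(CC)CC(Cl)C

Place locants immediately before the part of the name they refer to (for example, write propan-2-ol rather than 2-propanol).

The longest carbon chain is 10 atoms: the parent is decane.
Choose the numbering such that the substituent locant set {2,4} is lower than {7,9} at the first point of difference.
With this numbering: a chloro group at C-2; an ethyl group at C-4.
Substituent prefixes are cited in alphabetical order (multiplying prefixes like di-/tri- are ignored for ordering).
Putting it together: 2-chloro-4-ethyldecane.

2-chloro-4-ethyldecane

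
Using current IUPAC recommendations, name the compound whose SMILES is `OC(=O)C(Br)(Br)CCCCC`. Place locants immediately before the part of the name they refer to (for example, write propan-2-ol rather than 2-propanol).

Counting along the main chain through the –COOH group gives 7 carbons: the parent is heptane.
The principal characteristic group is a carboxylic acid (terminal –COOH), named with the suffix -oic acid.
Number the chain so that the carboxylic acid carbon is C-1 by definition.
That gives two bromo groups at C-2.
The name is 2,2-dibromoheptanoic acid.

2,2-dibromoheptanoic acid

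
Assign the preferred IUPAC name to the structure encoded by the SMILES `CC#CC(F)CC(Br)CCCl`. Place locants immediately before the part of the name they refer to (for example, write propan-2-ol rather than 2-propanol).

6-bromo-8-chloro-4-fluorooct-2-yne

The longest chain bearing the multiple bond is 8 carbons long (octane).
There is one C≡C triple bond, indicated by the ending -yne.
Number the chain so that numbering from this end puts the triple bond at C-2 rather than C-6.
With this numbering: the triple bond between C-2 and C-3; a bromo group at C-6; a chloro group at C-8; a fluoro group at C-4.
The substituents are ordered alphabetically, ignoring any di-/tri- multipliers.
The name is 6-bromo-8-chloro-4-fluorooct-2-yne.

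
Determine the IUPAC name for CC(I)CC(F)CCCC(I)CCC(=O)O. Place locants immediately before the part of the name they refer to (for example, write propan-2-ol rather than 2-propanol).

The longest chain bearing the –COOH group is 11 carbons long (undecane).
A carboxylic acid (terminal –COOH) is the principal characteristic group, giving the suffix -oic acid.
The numbering direction is chosen so that the carboxylic acid carbon is C-1 by definition.
With this numbering: a fluoro group at C-8; iodo groups at C-4 and C-10.
The substituents are ordered alphabetically, ignoring any di-/tri- multipliers.
Assembling the pieces gives 8-fluoro-4,10-diiodoundecanoic acid.

8-fluoro-4,10-diiodoundecanoic acid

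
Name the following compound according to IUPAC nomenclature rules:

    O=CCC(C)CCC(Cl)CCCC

The longest carbon chain that includes the –CHO group has 10 carbons, so the parent hydride is decane.
The principal characteristic group is an aldehyde (terminal –CHO), named with the suffix -al.
Choose the numbering such that the aldehyde carbon is C-1 by definition.
This places a chloro group at C-6; a methyl group at C-3.
Prefixes are listed alphabetically: chloro, methyl.
Putting it together: 6-chloro-3-methyldecanal.

6-chloro-3-methyldecanal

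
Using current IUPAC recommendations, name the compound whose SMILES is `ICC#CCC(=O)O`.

The longest chain bearing the –COOH group and the multiple bond is 5 carbons long (pentane).
The principal characteristic group is a carboxylic acid (terminal –COOH), named with the suffix -oic acid.
There is one C≡C triple bond, indicated by the ending -yne.
Choose the numbering such that the carboxylic acid carbon is C-1 by definition.
With this numbering: the triple bond between C-3 and C-4; an iodo group at C-5.
Assembling the pieces gives 5-iodopent-3-ynoic acid.

5-iodopent-3-ynoic acid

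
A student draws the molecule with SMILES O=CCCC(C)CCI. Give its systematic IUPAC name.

The longest chain bearing the –CHO group is 6 carbons long (hexane).
The principal characteristic group is an aldehyde (terminal –CHO), named with the suffix -al.
The numbering direction is chosen so that the aldehyde carbon is C-1 by definition.
With this numbering: an iodo group at C-6; a methyl group at C-4.
The substituents are ordered alphabetically, ignoring any di-/tri- multipliers.
Assembling the pieces gives 6-iodo-4-methylhexanal.

6-iodo-4-methylhexanal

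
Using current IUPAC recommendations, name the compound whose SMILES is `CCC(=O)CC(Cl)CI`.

5-chloro-6-iodohexan-3-one

The longest carbon chain that includes the carbonyl has 6 carbons, so the parent hydride is hexane.
A ketone (C=O on an internal carbon) is the principal characteristic group, giving the suffix -one.
Number the chain so that numbering from this end puts the carbonyl group at C-3 rather than C-4.
This places the carbonyl at C-3; a chloro group at C-5; an iodo group at C-6.
Substituent prefixes are cited in alphabetical order (multiplying prefixes like di-/tri- are ignored for ordering).
Assembling the pieces gives 5-chloro-6-iodohexan-3-one.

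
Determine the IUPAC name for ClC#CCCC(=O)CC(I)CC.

Counting along the main chain through the carbonyl and the multiple bond gives 9 carbons: the parent is nonane.
The principal characteristic group is a ketone (C=O on an internal carbon), named with the suffix -one.
The chain contains a C≡C triple bond, so the unsaturation ending is -yne.
Choose the numbering such that numbering from this end puts the triple bond at C-1 rather than C-8.
With this numbering: the carbonyl at C-5; the triple bond between C-1 and C-2; a chloro group at C-1; an iodo group at C-7.
The substituents are ordered alphabetically, ignoring any di-/tri- multipliers.
Putting it together: 1-chloro-7-iodonon-1-yn-5-one.

1-chloro-7-iodonon-1-yn-5-one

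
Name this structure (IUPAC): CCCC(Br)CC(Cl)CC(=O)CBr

1,6-dibromo-4-chlorononan-2-one

The longest carbon chain that includes the carbonyl has 9 carbons, so the parent hydride is nonane.
The principal characteristic group is a ketone (C=O on an internal carbon), named with the suffix -one.
The numbering direction is chosen so that numbering from this end puts the carbonyl group at C-2 rather than C-8.
With this numbering: the carbonyl at C-2; bromo groups at C-1 and C-6; a chloro group at C-4.
Prefixes are listed alphabetically: bromo, chloro.
Assembling the pieces gives 1,6-dibromo-4-chlorononan-2-one.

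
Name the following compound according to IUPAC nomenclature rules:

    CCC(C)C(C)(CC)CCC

The longest carbon chain is 7 atoms: the parent is heptane.
The numbering direction is chosen so that the substituent locant set {3,4,4} is lower than {4,4,5} at the first point of difference.
That gives an ethyl group at C-4; methyl groups at C-3 and C-4.
Prefixes are listed alphabetically: ethyl, methyl.
Putting it together: 4-ethyl-3,4-dimethylheptane.

4-ethyl-3,4-dimethylheptane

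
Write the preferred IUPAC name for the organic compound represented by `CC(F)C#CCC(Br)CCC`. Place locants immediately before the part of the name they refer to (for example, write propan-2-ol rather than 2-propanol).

The longest chain bearing the multiple bond is 9 carbons long (nonane).
There is one C≡C triple bond, indicated by the ending -yne.
The numbering direction is chosen so that numbering from this end puts the triple bond at C-3 rather than C-6.
That gives the triple bond between C-3 and C-4; a bromo group at C-6; a fluoro group at C-2.
Prefixes are listed alphabetically: bromo, fluoro.
Putting it together: 6-bromo-2-fluoronon-3-yne.

6-bromo-2-fluoronon-3-yne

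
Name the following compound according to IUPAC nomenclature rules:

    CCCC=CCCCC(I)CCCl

The longest chain bearing the multiple bond is 11 carbons long (undecane).
There is one C=C double bond, indicated by the ending -ene.
Choose the numbering such that numbering from this end puts the double bond at C-4 rather than C-7.
That gives the double bond between C-4 and C-5; a chloro group at C-11; an iodo group at C-9.
Substituent prefixes are cited in alphabetical order (multiplying prefixes like di-/tri- are ignored for ordering).
Assembling the pieces gives 11-chloro-9-iodoundec-4-ene.

11-chloro-9-iodoundec-4-ene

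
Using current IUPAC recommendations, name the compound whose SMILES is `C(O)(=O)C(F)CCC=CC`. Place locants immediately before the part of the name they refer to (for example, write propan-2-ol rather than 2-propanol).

2-fluorohept-5-enoic acid

Counting along the main chain through the –COOH group and the multiple bond gives 7 carbons: the parent is heptane.
The principal characteristic group is a carboxylic acid (terminal –COOH), named with the suffix -oic acid.
The chain contains a C=C double bond, so the unsaturation ending is -ene.
The numbering direction is chosen so that the carboxylic acid carbon is C-1 by definition.
With this numbering: the double bond between C-5 and C-6; a fluoro group at C-2.
Assembling the pieces gives 2-fluorohept-5-enoic acid.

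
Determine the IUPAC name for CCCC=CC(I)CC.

3-iodooct-4-ene

The longest carbon chain that includes the multiple bond has 8 carbons, so the parent hydride is octane.
The chain contains a C=C double bond, so the unsaturation ending is -ene.
Number the chain so that the substituent locant set {3} is lower than {6} at the first point of difference.
This places the double bond between C-4 and C-5; an iodo group at C-3.
Assembling the pieces gives 3-iodooct-4-ene.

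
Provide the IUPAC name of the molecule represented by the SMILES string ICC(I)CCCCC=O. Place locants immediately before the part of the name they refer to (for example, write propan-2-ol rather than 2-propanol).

6,7-diiodoheptanal

Counting along the main chain through the –CHO group gives 7 carbons: the parent is heptane.
An aldehyde (terminal –CHO) is the principal characteristic group, giving the suffix -al.
The numbering direction is chosen so that the aldehyde carbon is C-1 by definition.
This places iodo groups at C-6 and C-7.
Putting it together: 6,7-diiodoheptanal.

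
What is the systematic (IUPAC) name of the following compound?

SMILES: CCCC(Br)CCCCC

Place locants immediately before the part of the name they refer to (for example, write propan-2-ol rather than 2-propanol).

4-bromononane

The longest carbon chain is 9 atoms: the parent is nonane.
Number the chain so that the substituent locant set {4} is lower than {6} at the first point of difference.
With this numbering: a bromo group at C-4.
Putting it together: 4-bromononane.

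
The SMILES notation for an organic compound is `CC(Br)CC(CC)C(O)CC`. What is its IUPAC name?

6-bromo-4-ethylheptan-3-ol

The longest chain bearing the –OH group is 7 carbons long (heptane).
An alcohol (–OH) is the principal characteristic group, giving the suffix -ol.
Number the chain so that numbering from this end puts the hydroxyl group at C-3 rather than C-5.
This places the hydroxyl at C-3; a bromo group at C-6; an ethyl group at C-4.
Substituent prefixes are cited in alphabetical order (multiplying prefixes like di-/tri- are ignored for ordering).
Assembling the pieces gives 6-bromo-4-ethylheptan-3-ol.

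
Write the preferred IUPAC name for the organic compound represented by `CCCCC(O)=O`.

The longest carbon chain that includes the –COOH group has 5 carbons, so the parent hydride is pentane.
The highest-priority functional group is a carboxylic acid (terminal –COOH), so the name ends in -oic acid.
The numbering direction is chosen so that the carboxylic acid carbon is C-1 by definition.
Putting it together: pentanoic acid.

pentanoic acid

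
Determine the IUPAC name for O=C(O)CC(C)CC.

3-methylpentanoic acid

Counting along the main chain through the –COOH group gives 5 carbons: the parent is pentane.
The principal characteristic group is a carboxylic acid (terminal –COOH), named with the suffix -oic acid.
Number the chain so that the carboxylic acid carbon is C-1 by definition.
That gives a methyl group at C-3.
Assembling the pieces gives 3-methylpentanoic acid.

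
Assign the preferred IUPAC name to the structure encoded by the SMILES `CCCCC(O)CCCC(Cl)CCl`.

Counting along the main chain through the –OH group gives 10 carbons: the parent is decane.
An alcohol (–OH) is the principal characteristic group, giving the suffix -ol.
Number the chain so that numbering from this end puts the hydroxyl group at C-5 rather than C-6.
This places the hydroxyl at C-5; chloro groups at C-9 and C-10.
Putting it together: 9,10-dichlorodecan-5-ol.

9,10-dichlorodecan-5-ol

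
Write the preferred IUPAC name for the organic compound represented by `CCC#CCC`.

hex-3-yne

The longest carbon chain that includes the multiple bond has 6 carbons, so the parent hydride is hexane.
A C≡C triple bond in the chain gives the infix -yne-.
Both numbering directions give the same locant set; either may be used.
This places the triple bond between C-3 and C-4.
Putting it together: hex-3-yne.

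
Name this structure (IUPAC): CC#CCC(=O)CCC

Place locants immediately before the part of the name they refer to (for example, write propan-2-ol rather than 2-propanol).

The longest carbon chain that includes the carbonyl and the multiple bond has 8 carbons, so the parent hydride is octane.
The highest-priority functional group is a ketone (C=O on an internal carbon), so the name ends in -one.
The chain contains a C≡C triple bond, so the unsaturation ending is -yne.
Number the chain so that numbering from this end puts the carbonyl group at C-4 rather than C-5.
That gives the carbonyl at C-4; the triple bond between C-6 and C-7.
Assembling the pieces gives oct-6-yn-4-one.

oct-6-yn-4-one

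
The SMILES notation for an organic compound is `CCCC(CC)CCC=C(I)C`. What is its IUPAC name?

6-ethyl-2-iodonon-2-ene

The longest chain bearing the multiple bond is 9 carbons long (nonane).
There is one C=C double bond, indicated by the ending -ene.
Choose the numbering such that numbering from this end puts the double bond at C-2 rather than C-7.
With this numbering: the double bond between C-2 and C-3; an ethyl group at C-6; an iodo group at C-2.
Substituent prefixes are cited in alphabetical order (multiplying prefixes like di-/tri- are ignored for ordering).
Assembling the pieces gives 6-ethyl-2-iodonon-2-ene.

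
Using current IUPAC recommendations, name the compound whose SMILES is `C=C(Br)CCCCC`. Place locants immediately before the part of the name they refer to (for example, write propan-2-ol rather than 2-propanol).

2-bromohept-1-ene

The longest carbon chain that includes the multiple bond has 7 carbons, so the parent hydride is heptane.
There is one C=C double bond, indicated by the ending -ene.
Number the chain so that numbering from this end puts the double bond at C-1 rather than C-6.
With this numbering: the double bond between C-1 and C-2; a bromo group at C-2.
Assembling the pieces gives 2-bromohept-1-ene.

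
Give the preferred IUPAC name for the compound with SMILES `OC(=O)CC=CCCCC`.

The longest chain bearing the –COOH group and the multiple bond is 8 carbons long (octane).
The principal characteristic group is a carboxylic acid (terminal –COOH), named with the suffix -oic acid.
The chain contains a C=C double bond, so the unsaturation ending is -ene.
The numbering direction is chosen so that the carboxylic acid carbon is C-1 by definition.
With this numbering: the double bond between C-3 and C-4.
Putting it together: oct-3-enoic acid.

oct-3-enoic acid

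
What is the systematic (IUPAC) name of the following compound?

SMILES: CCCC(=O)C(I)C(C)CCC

Counting along the main chain through the carbonyl gives 9 carbons: the parent is nonane.
The highest-priority functional group is a ketone (C=O on an internal carbon), so the name ends in -one.
The numbering direction is chosen so that numbering from this end puts the carbonyl group at C-4 rather than C-6.
With this numbering: the carbonyl at C-4; an iodo group at C-5; a methyl group at C-6.
The substituents are ordered alphabetically, ignoring any di-/tri- multipliers.
Putting it together: 5-iodo-6-methylnonan-4-one.

5-iodo-6-methylnonan-4-one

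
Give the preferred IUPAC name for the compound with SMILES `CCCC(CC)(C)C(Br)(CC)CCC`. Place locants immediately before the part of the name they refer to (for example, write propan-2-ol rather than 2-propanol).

4-bromo-4,5-diethyl-5-methyloctane

The parent chain contains 8 carbons (octane).
Number the chain so that the locant sets are identical either way, so the alphabetically earlier bromo substituent takes the lower locant (4 rather than 5).
With this numbering: a bromo group at C-4; ethyl groups at C-4 and C-5; a methyl group at C-5.
Prefixes are listed alphabetically: bromo, ethyl, methyl.
Assembling the pieces gives 4-bromo-4,5-diethyl-5-methyloctane.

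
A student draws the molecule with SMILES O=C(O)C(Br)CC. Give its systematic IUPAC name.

2-bromobutanoic acid

Counting along the main chain through the –COOH group gives 4 carbons: the parent is butane.
A carboxylic acid (terminal –COOH) is the principal characteristic group, giving the suffix -oic acid.
The numbering direction is chosen so that the carboxylic acid carbon is C-1 by definition.
With this numbering: a bromo group at C-2.
The name is 2-bromobutanoic acid.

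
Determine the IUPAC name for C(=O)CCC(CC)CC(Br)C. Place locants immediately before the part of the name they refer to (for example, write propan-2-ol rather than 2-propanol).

6-bromo-4-ethylheptanal

The longest chain bearing the –CHO group is 7 carbons long (heptane).
The highest-priority functional group is an aldehyde (terminal –CHO), so the name ends in -al.
Number the chain so that the aldehyde carbon is C-1 by definition.
This places a bromo group at C-6; an ethyl group at C-4.
The substituents are ordered alphabetically, ignoring any di-/tri- multipliers.
Assembling the pieces gives 6-bromo-4-ethylheptanal.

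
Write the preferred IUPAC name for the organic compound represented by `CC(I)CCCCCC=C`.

The longest carbon chain that includes the multiple bond has 9 carbons, so the parent hydride is nonane.
A C=C double bond in the chain gives the infix -ene-.
Choose the numbering such that numbering from this end puts the double bond at C-1 rather than C-8.
This places the double bond between C-1 and C-2; an iodo group at C-8.
The name is 8-iodonon-1-ene.

8-iodonon-1-ene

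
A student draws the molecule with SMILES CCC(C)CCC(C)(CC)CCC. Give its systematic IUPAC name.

The longest carbon chain is 9 atoms: the parent is nonane.
Choose the numbering such that the substituent locant set {3,6,6} is lower than {4,4,7} at the first point of difference.
This places an ethyl group at C-6; methyl groups at C-3 and C-6.
Prefixes are listed alphabetically: ethyl, methyl.
The name is 6-ethyl-3,6-dimethylnonane.

6-ethyl-3,6-dimethylnonane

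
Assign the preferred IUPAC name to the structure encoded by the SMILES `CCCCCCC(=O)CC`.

nonan-3-one

The longest chain bearing the carbonyl is 9 carbons long (nonane).
A ketone (C=O on an internal carbon) is the principal characteristic group, giving the suffix -one.
Number the chain so that numbering from this end puts the carbonyl group at C-3 rather than C-7.
This places the carbonyl at C-3.
Assembling the pieces gives nonan-3-one.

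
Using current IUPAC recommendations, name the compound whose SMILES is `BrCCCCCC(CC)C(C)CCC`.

The longest continuous carbon chain has 10 atoms, so the parent hydride is decane.
Choose the numbering such that the substituent locant set {1,6,7} is lower than {4,5,10} at the first point of difference.
With this numbering: a bromo group at C-1; an ethyl group at C-6; a methyl group at C-7.
Substituent prefixes are cited in alphabetical order (multiplying prefixes like di-/tri- are ignored for ordering).
Assembling the pieces gives 1-bromo-6-ethyl-7-methyldecane.

1-bromo-6-ethyl-7-methyldecane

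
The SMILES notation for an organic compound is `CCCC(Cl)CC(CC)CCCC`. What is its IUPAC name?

4-chloro-6-ethyldecane

The longest carbon chain is 10 atoms: the parent is decane.
Choose the numbering such that the substituent locant set {4,6} is lower than {5,7} at the first point of difference.
With this numbering: a chloro group at C-4; an ethyl group at C-6.
Substituent prefixes are cited in alphabetical order (multiplying prefixes like di-/tri- are ignored for ordering).
Putting it together: 4-chloro-6-ethyldecane.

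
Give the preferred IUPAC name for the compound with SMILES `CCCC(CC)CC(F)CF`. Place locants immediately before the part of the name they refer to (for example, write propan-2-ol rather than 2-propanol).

4-ethyl-1,2-difluoroheptane

The longest carbon chain is 7 atoms: the parent is heptane.
Choose the numbering such that the substituent locant set {1,2,4} is lower than {4,6,7} at the first point of difference.
This places an ethyl group at C-4; fluoro groups at C-1 and C-2.
Substituent prefixes are cited in alphabetical order (multiplying prefixes like di-/tri- are ignored for ordering).
Putting it together: 4-ethyl-1,2-difluoroheptane.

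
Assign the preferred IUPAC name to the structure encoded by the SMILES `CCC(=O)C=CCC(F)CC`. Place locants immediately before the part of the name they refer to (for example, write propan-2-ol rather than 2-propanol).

7-fluoronon-4-en-3-one

The longest carbon chain that includes the carbonyl and the multiple bond has 9 carbons, so the parent hydride is nonane.
The principal characteristic group is a ketone (C=O on an internal carbon), named with the suffix -one.
The chain contains a C=C double bond, so the unsaturation ending is -ene.
Number the chain so that numbering from this end puts the carbonyl group at C-3 rather than C-7.
With this numbering: the carbonyl at C-3; the double bond between C-4 and C-5; a fluoro group at C-7.
Assembling the pieces gives 7-fluoronon-4-en-3-one.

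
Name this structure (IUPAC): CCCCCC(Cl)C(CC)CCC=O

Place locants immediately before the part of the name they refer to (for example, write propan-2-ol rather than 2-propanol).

5-chloro-4-ethyldecanal

The longest chain bearing the –CHO group is 10 carbons long (decane).
The principal characteristic group is an aldehyde (terminal –CHO), named with the suffix -al.
Number the chain so that the aldehyde carbon is C-1 by definition.
That gives a chloro group at C-5; an ethyl group at C-4.
Prefixes are listed alphabetically: chloro, ethyl.
The name is 5-chloro-4-ethyldecanal.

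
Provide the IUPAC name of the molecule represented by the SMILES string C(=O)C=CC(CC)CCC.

4-ethylhept-2-enal

The longest carbon chain that includes the –CHO group and the multiple bond has 7 carbons, so the parent hydride is heptane.
The principal characteristic group is an aldehyde (terminal –CHO), named with the suffix -al.
There is one C=C double bond, indicated by the ending -ene.
Choose the numbering such that the aldehyde carbon is C-1 by definition.
That gives the double bond between C-2 and C-3; an ethyl group at C-4.
Putting it together: 4-ethylhept-2-enal.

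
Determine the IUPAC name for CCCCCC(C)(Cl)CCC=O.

4-chloro-4-methylnonanal

The longest chain bearing the –CHO group is 9 carbons long (nonane).
An aldehyde (terminal –CHO) is the principal characteristic group, giving the suffix -al.
The numbering direction is chosen so that the aldehyde carbon is C-1 by definition.
This places a chloro group at C-4; a methyl group at C-4.
The substituents are ordered alphabetically, ignoring any di-/tri- multipliers.
The name is 4-chloro-4-methylnonanal.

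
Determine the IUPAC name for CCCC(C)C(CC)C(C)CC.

The longest continuous carbon chain has 8 atoms, so the parent hydride is octane.
Choose the numbering such that the substituent locant set {3,4,5} is lower than {4,5,6} at the first point of difference.
That gives an ethyl group at C-4; methyl groups at C-3 and C-5.
Prefixes are listed alphabetically: ethyl, methyl.
Putting it together: 4-ethyl-3,5-dimethyloctane.

4-ethyl-3,5-dimethyloctane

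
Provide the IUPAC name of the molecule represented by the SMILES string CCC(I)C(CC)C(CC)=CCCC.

5,6-diethyl-7-iodonon-4-ene

The longest carbon chain that includes the multiple bond has 9 carbons, so the parent hydride is nonane.
A C=C double bond in the chain gives the infix -ene-.
Number the chain so that numbering from this end puts the double bond at C-4 rather than C-5.
That gives the double bond between C-4 and C-5; ethyl groups at C-5 and C-6; an iodo group at C-7.
Substituent prefixes are cited in alphabetical order (multiplying prefixes like di-/tri- are ignored for ordering).
Assembling the pieces gives 5,6-diethyl-7-iodonon-4-ene.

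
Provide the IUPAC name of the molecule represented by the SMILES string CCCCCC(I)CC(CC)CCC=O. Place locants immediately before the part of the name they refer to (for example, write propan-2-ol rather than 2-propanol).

The longest chain bearing the –CHO group is 11 carbons long (undecane).
The principal characteristic group is an aldehyde (terminal –CHO), named with the suffix -al.
Choose the numbering such that the aldehyde carbon is C-1 by definition.
That gives an ethyl group at C-4; an iodo group at C-6.
The substituents are ordered alphabetically, ignoring any di-/tri- multipliers.
The name is 4-ethyl-6-iodoundecanal.

4-ethyl-6-iodoundecanal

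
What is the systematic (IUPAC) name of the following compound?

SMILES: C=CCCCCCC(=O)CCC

Counting along the main chain through the carbonyl and the multiple bond gives 11 carbons: the parent is undecane.
The principal characteristic group is a ketone (C=O on an internal carbon), named with the suffix -one.
There is one C=C double bond, indicated by the ending -ene.
Choose the numbering such that numbering from this end puts the carbonyl group at C-4 rather than C-8.
This places the carbonyl at C-4; the double bond between C-10 and C-11.
Putting it together: undec-10-en-4-one.

undec-10-en-4-one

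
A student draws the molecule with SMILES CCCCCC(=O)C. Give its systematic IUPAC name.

Counting along the main chain through the carbonyl gives 7 carbons: the parent is heptane.
The highest-priority functional group is a ketone (C=O on an internal carbon), so the name ends in -one.
Number the chain so that numbering from this end puts the carbonyl group at C-2 rather than C-6.
That gives the carbonyl at C-2.
The name is heptan-2-one.

heptan-2-one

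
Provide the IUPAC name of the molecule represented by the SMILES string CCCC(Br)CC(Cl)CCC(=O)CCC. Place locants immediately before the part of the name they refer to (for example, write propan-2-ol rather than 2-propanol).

9-bromo-7-chlorododecan-4-one

The longest chain bearing the carbonyl is 12 carbons long (dodecane).
A ketone (C=O on an internal carbon) is the principal characteristic group, giving the suffix -one.
Choose the numbering such that numbering from this end puts the carbonyl group at C-4 rather than C-9.
This places the carbonyl at C-4; a bromo group at C-9; a chloro group at C-7.
Prefixes are listed alphabetically: bromo, chloro.
Assembling the pieces gives 9-bromo-7-chlorododecan-4-one.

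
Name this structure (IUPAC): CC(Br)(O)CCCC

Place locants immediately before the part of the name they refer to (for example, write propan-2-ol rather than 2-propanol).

The longest carbon chain that includes the –OH group has 6 carbons, so the parent hydride is hexane.
The principal characteristic group is an alcohol (–OH), named with the suffix -ol.
Number the chain so that numbering from this end puts the hydroxyl group at C-2 rather than C-5.
With this numbering: the hydroxyl at C-2; a bromo group at C-2.
The name is 2-bromohexan-2-ol.

2-bromohexan-2-ol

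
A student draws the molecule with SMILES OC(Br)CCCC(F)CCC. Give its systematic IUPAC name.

1-bromo-5-fluorooctan-1-ol

Counting along the main chain through the –OH group gives 8 carbons: the parent is octane.
An alcohol (–OH) is the principal characteristic group, giving the suffix -ol.
Number the chain so that numbering from this end puts the hydroxyl group at C-1 rather than C-8.
That gives the hydroxyl at C-1; a bromo group at C-1; a fluoro group at C-5.
The substituents are ordered alphabetically, ignoring any di-/tri- multipliers.
The name is 1-bromo-5-fluorooctan-1-ol.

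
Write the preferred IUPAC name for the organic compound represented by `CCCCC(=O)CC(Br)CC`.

The longest carbon chain that includes the carbonyl has 9 carbons, so the parent hydride is nonane.
A ketone (C=O on an internal carbon) is the principal characteristic group, giving the suffix -one.
Number the chain so that the substituent locant set {3} is lower than {7} at the first point of difference.
That gives the carbonyl at C-5; a bromo group at C-3.
The name is 3-bromononan-5-one.

3-bromononan-5-one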